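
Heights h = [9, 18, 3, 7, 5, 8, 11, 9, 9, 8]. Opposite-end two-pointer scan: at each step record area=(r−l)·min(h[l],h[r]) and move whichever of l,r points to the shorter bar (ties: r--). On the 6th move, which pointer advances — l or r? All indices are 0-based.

r

l=0 r=9: min(9,8)*9=72 best=72 *, r--
l=0 r=8: min(9,9)*8=72 best=72, r--
l=0 r=7: min(9,9)*7=63 best=72, r--
l=0 r=6: min(9,11)*6=54 best=72, l++
l=1 r=6: min(18,11)*5=55 best=72, r--
l=1 r=5: min(18,8)*4=32 best=72, r--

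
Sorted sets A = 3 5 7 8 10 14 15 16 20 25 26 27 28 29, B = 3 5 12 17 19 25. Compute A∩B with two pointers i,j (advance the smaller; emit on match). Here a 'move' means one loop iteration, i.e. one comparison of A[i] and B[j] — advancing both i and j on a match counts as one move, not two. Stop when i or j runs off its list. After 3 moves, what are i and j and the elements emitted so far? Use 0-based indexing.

i=0 j=0: 3==3 emit, i++,j++
i=1 j=1: 5==5 emit, i++,j++
i=2 j=2: 7<12, i++

i=3, j=2, emitted=[3, 5]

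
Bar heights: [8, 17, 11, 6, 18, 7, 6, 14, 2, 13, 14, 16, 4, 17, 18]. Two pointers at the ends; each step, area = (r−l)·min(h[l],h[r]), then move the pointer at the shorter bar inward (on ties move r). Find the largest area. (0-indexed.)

[0,14] min(8,18)*14=112 best=112 * → l++
[1,14] min(17,18)*13=221 best=221 * → l++
[2,14] min(11,18)*12=132 best=221 → l++
[3,14] min(6,18)*11=66 best=221 → l++
[4,14] min(18,18)*10=180 best=221 → r--
[4,13] min(18,17)*9=153 best=221 → r--
[4,12] min(18,4)*8=32 best=221 → r--
[4,11] min(18,16)*7=112 best=221 → r--
[4,10] min(18,14)*6=84 best=221 → r--
[4,9] min(18,13)*5=65 best=221 → r--
[4,8] min(18,2)*4=8 best=221 → r--
[4,7] min(18,14)*3=42 best=221 → r--
[4,6] min(18,6)*2=12 best=221 → r--
[4,5] min(18,7)*1=7 best=221 → r--

max area = 221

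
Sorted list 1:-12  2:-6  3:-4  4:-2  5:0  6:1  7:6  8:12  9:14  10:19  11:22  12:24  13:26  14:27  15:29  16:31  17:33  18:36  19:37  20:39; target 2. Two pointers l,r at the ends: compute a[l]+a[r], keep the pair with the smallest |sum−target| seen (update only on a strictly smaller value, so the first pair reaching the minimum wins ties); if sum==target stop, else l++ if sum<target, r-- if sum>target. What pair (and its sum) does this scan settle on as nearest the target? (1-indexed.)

pair (-12, 14) with sum 2 (|Δ|=0)

[1,20] -12+39=27 d=25 * → r--
[1,19] -12+37=25 d=23 * → r--
[1,18] -12+36=24 d=22 * → r--
[1,17] -12+33=21 d=19 * → r--
[1,16] -12+31=19 d=17 * → r--
[1,15] -12+29=17 d=15 * → r--
[1,14] -12+27=15 d=13 * → r--
[1,13] -12+26=14 d=12 * → r--
[1,12] -12+24=12 d=10 * → r--
[1,11] -12+22=10 d=8 * → r--
[1,10] -12+19=7 d=5 * → r--
[1,9] -12+14=2 d=0 * → stop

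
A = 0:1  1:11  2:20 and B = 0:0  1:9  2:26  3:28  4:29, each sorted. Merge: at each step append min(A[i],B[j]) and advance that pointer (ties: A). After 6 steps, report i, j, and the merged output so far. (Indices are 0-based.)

i=3, j=3, merged so far=[0, 1, 9, 11, 20, 26]

[i=0,j=0] A[i]=1>B[j]=0 take 0 → j++
[i=0,j=1] A[i]=1<=B[j]=9 take 1 → i++
[i=1,j=1] A[i]=11>B[j]=9 take 9 → j++
[i=1,j=2] A[i]=11<=B[j]=26 take 11 → i++
[i=2,j=2] A[i]=20<=B[j]=26 take 20 → i++
[i=3,j=2] A done, take B[j]=26 → j++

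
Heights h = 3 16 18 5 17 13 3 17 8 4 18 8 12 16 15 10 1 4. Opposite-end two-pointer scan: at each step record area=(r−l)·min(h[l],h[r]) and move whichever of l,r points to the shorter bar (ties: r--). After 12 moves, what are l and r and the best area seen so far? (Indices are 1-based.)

[1,18] min(3,4)*17=51 best=51 * → l++
[2,18] min(16,4)*16=64 best=64 * → r--
[2,17] min(16,1)*15=15 best=64 → r--
[2,16] min(16,10)*14=140 best=140 * → r--
[2,15] min(16,15)*13=195 best=195 * → r--
[2,14] min(16,16)*12=192 best=195 → r--
[2,13] min(16,12)*11=132 best=195 → r--
[2,12] min(16,8)*10=80 best=195 → r--
[2,11] min(16,18)*9=144 best=195 → l++
[3,11] min(18,18)*8=144 best=195 → r--
[3,10] min(18,4)*7=28 best=195 → r--
[3,9] min(18,8)*6=48 best=195 → r--

l=3, r=8, best area=195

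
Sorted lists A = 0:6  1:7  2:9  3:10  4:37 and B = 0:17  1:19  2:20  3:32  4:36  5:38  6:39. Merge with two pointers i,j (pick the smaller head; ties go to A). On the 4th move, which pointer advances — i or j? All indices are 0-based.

i=0 j=0: A[i]=6<=B[j]=17 take 6, i++
i=1 j=0: A[i]=7<=B[j]=17 take 7, i++
i=2 j=0: A[i]=9<=B[j]=17 take 9, i++
i=3 j=0: A[i]=10<=B[j]=17 take 10, i++

i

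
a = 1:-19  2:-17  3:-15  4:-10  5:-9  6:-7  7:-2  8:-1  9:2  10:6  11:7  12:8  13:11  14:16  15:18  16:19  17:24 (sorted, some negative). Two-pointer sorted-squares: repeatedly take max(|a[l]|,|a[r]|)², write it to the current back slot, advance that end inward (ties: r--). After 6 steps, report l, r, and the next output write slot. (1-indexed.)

l=3, r=13, next write slot=11

l=1 r=17: |-19|<=|24| out[17]=576, r--
l=1 r=16: |-19|<=|19| out[16]=361, r--
l=1 r=15: |-19|>|18| out[15]=361, l++
l=2 r=15: |-17|<=|18| out[14]=324, r--
l=2 r=14: |-17|>|16| out[13]=289, l++
l=3 r=14: |-15|<=|16| out[12]=256, r--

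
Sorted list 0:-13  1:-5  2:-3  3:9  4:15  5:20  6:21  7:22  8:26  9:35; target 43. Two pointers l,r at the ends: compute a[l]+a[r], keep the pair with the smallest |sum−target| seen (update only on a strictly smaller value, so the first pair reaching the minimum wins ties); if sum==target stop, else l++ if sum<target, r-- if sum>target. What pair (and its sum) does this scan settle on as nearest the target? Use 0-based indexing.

pair (21, 22) with sum 43 (|Δ|=0)

[0,9] -13+35=22 d=21 * → l++
[1,9] -5+35=30 d=13 * → l++
[2,9] -3+35=32 d=11 * → l++
[3,9] 9+35=44 d=1 * → r--
[3,8] 9+26=35 d=8 → l++
[4,8] 15+26=41 d=2 → l++
[5,8] 20+26=46 d=3 → r--
[5,7] 20+22=42 d=1 → l++
[6,7] 21+22=43 d=0 * → stop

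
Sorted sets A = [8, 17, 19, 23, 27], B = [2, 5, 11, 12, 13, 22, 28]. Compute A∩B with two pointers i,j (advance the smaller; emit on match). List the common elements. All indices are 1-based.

intersection = []

i=1 j=1: 8>2, j++
i=1 j=2: 8>5, j++
i=1 j=3: 8<11, i++
i=2 j=3: 17>11, j++
i=2 j=4: 17>12, j++
i=2 j=5: 17>13, j++
i=2 j=6: 17<22, i++
i=3 j=6: 19<22, i++
i=4 j=6: 23>22, j++
i=4 j=7: 23<28, i++
i=5 j=7: 27<28, i++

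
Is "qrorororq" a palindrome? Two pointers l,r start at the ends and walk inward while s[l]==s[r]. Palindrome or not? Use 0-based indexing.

l=0 r=8: 'q'=='q', l++,r--
l=1 r=7: 'r'=='r', l++,r--
l=2 r=6: 'o'=='o', l++,r--
l=3 r=5: 'r'=='r', l++,r--

palindrome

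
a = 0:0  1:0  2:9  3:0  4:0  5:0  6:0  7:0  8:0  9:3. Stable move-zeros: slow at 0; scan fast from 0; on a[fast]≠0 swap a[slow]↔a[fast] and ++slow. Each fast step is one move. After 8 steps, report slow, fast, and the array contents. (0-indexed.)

slow=1, fast=8, a=[9, 0, 0, 0, 0, 0, 0, 0, 0, 3]

slow=0 fast=0: a[fast]=0, fast++
slow=0 fast=1: a[fast]=0, fast++
slow=0 fast=2: a[fast]=9≠0 swap→a[0]=9, slow++,fast++
slow=1 fast=3: a[fast]=0, fast++
slow=1 fast=4: a[fast]=0, fast++
slow=1 fast=5: a[fast]=0, fast++
slow=1 fast=6: a[fast]=0, fast++
slow=1 fast=7: a[fast]=0, fast++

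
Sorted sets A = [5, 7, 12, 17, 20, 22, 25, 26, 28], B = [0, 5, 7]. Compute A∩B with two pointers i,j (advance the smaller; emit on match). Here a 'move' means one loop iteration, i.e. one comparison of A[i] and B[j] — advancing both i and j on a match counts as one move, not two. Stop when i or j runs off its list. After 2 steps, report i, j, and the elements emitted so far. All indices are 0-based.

i=1, j=2, emitted=[5]

[i=0,j=0] 5>0 → j++
[i=0,j=1] 5==5 emit → i++,j++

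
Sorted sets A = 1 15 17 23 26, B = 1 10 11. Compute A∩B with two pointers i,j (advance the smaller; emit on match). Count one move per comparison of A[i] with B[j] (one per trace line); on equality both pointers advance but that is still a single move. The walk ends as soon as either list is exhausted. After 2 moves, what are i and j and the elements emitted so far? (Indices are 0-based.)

i=0 j=0: 1==1 emit, i++,j++
i=1 j=1: 15>10, j++

i=1, j=2, emitted=[1]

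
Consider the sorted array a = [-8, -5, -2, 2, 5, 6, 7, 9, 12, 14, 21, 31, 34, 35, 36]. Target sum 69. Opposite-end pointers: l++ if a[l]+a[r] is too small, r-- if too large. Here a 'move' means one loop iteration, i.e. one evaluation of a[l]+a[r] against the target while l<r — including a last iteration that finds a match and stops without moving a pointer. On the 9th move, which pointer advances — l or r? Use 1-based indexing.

l

[1,15] -8+36=28 <69 → l++
[2,15] -5+36=31 <69 → l++
[3,15] -2+36=34 <69 → l++
[4,15] 2+36=38 <69 → l++
[5,15] 5+36=41 <69 → l++
[6,15] 6+36=42 <69 → l++
[7,15] 7+36=43 <69 → l++
[8,15] 9+36=45 <69 → l++
[9,15] 12+36=48 <69 → l++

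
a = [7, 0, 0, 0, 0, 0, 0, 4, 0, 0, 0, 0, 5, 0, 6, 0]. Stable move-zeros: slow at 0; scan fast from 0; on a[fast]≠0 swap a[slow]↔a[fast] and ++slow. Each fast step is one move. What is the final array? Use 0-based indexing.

slow=0 fast=0: a[fast]=7≠0 swap→a[0]=7, slow++,fast++
slow=1 fast=1: a[fast]=0, fast++
slow=1 fast=2: a[fast]=0, fast++
slow=1 fast=3: a[fast]=0, fast++
slow=1 fast=4: a[fast]=0, fast++
slow=1 fast=5: a[fast]=0, fast++
slow=1 fast=6: a[fast]=0, fast++
slow=1 fast=7: a[fast]=4≠0 swap→a[1]=4, slow++,fast++
slow=2 fast=8: a[fast]=0, fast++
slow=2 fast=9: a[fast]=0, fast++
slow=2 fast=10: a[fast]=0, fast++
slow=2 fast=11: a[fast]=0, fast++
slow=2 fast=12: a[fast]=5≠0 swap→a[2]=5, slow++,fast++
slow=3 fast=13: a[fast]=0, fast++
slow=3 fast=14: a[fast]=6≠0 swap→a[3]=6, slow++,fast++
slow=4 fast=15: a[fast]=0, fast++

[7, 4, 5, 6, 0, 0, 0, 0, 0, 0, 0, 0, 0, 0, 0, 0]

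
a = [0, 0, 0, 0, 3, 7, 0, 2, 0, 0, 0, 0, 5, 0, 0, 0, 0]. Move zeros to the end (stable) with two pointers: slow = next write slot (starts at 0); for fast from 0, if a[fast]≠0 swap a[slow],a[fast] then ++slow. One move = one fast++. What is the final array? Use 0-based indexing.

[3, 7, 2, 5, 0, 0, 0, 0, 0, 0, 0, 0, 0, 0, 0, 0, 0]

(s=0,f=0) a[fast]=0 → fast++
(s=0,f=1) a[fast]=0 → fast++
(s=0,f=2) a[fast]=0 → fast++
(s=0,f=3) a[fast]=0 → fast++
(s=0,f=4) a[fast]=3≠0 swap→a[0]=3 → slow++,fast++
(s=1,f=5) a[fast]=7≠0 swap→a[1]=7 → slow++,fast++
(s=2,f=6) a[fast]=0 → fast++
(s=2,f=7) a[fast]=2≠0 swap→a[2]=2 → slow++,fast++
(s=3,f=8) a[fast]=0 → fast++
(s=3,f=9) a[fast]=0 → fast++
(s=3,f=10) a[fast]=0 → fast++
(s=3,f=11) a[fast]=0 → fast++
(s=3,f=12) a[fast]=5≠0 swap→a[3]=5 → slow++,fast++
(s=4,f=13) a[fast]=0 → fast++
(s=4,f=14) a[fast]=0 → fast++
(s=4,f=15) a[fast]=0 → fast++
(s=4,f=16) a[fast]=0 → fast++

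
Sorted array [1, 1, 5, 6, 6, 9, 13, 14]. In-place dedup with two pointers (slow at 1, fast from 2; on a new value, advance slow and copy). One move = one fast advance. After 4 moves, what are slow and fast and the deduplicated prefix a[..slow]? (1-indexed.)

slow=1 fast=2: a[fast]=1=a[slow] dup, fast++
slow=1 fast=3: a[fast]=5≠a[slow]=1 write a[2]=5, slow++,fast++
slow=2 fast=4: a[fast]=6≠a[slow]=5 write a[3]=6, slow++,fast++
slow=3 fast=5: a[fast]=6=a[slow] dup, fast++

slow=3, fast=6, prefix=[1, 5, 6]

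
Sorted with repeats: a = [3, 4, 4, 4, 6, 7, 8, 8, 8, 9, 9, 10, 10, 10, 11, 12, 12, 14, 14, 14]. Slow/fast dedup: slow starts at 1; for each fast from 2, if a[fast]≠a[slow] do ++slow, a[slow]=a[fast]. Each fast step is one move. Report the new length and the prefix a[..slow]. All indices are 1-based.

(s=1,f=2) a[fast]=4≠a[slow]=3 write a[2]=4 → slow++,fast++
(s=2,f=3) a[fast]=4=a[slow] dup → fast++
(s=2,f=4) a[fast]=4=a[slow] dup → fast++
(s=2,f=5) a[fast]=6≠a[slow]=4 write a[3]=6 → slow++,fast++
(s=3,f=6) a[fast]=7≠a[slow]=6 write a[4]=7 → slow++,fast++
(s=4,f=7) a[fast]=8≠a[slow]=7 write a[5]=8 → slow++,fast++
(s=5,f=8) a[fast]=8=a[slow] dup → fast++
(s=5,f=9) a[fast]=8=a[slow] dup → fast++
(s=5,f=10) a[fast]=9≠a[slow]=8 write a[6]=9 → slow++,fast++
(s=6,f=11) a[fast]=9=a[slow] dup → fast++
(s=6,f=12) a[fast]=10≠a[slow]=9 write a[7]=10 → slow++,fast++
(s=7,f=13) a[fast]=10=a[slow] dup → fast++
(s=7,f=14) a[fast]=10=a[slow] dup → fast++
(s=7,f=15) a[fast]=11≠a[slow]=10 write a[8]=11 → slow++,fast++
(s=8,f=16) a[fast]=12≠a[slow]=11 write a[9]=12 → slow++,fast++
(s=9,f=17) a[fast]=12=a[slow] dup → fast++
(s=9,f=18) a[fast]=14≠a[slow]=12 write a[10]=14 → slow++,fast++
(s=10,f=19) a[fast]=14=a[slow] dup → fast++
(s=10,f=20) a[fast]=14=a[slow] dup → fast++

length 10; prefix = [3, 4, 6, 7, 8, 9, 10, 11, 12, 14]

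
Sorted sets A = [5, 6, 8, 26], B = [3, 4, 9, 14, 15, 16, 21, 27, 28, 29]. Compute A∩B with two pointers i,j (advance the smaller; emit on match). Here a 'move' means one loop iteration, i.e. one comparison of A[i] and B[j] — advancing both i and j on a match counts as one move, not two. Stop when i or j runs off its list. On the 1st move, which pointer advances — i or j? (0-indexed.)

i=0 j=0: 5>3, j++

j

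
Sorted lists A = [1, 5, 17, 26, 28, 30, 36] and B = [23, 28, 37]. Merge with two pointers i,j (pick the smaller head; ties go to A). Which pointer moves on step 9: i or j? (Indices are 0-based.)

[i=0,j=0] A[i]=1<=B[j]=23 take 1 → i++
[i=1,j=0] A[i]=5<=B[j]=23 take 5 → i++
[i=2,j=0] A[i]=17<=B[j]=23 take 17 → i++
[i=3,j=0] A[i]=26>B[j]=23 take 23 → j++
[i=3,j=1] A[i]=26<=B[j]=28 take 26 → i++
[i=4,j=1] A[i]=28<=B[j]=28 take 28 → i++
[i=5,j=1] A[i]=30>B[j]=28 take 28 → j++
[i=5,j=2] A[i]=30<=B[j]=37 take 30 → i++
[i=6,j=2] A[i]=36<=B[j]=37 take 36 → i++

i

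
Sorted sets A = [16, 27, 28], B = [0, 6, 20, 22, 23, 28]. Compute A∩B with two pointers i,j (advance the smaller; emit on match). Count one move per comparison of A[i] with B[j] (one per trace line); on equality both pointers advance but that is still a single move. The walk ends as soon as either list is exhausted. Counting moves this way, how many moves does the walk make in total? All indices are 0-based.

8 moves

[i=0,j=0] 16>0 → j++
[i=0,j=1] 16>6 → j++
[i=0,j=2] 16<20 → i++
[i=1,j=2] 27>20 → j++
[i=1,j=3] 27>22 → j++
[i=1,j=4] 27>23 → j++
[i=1,j=5] 27<28 → i++
[i=2,j=5] 28==28 emit → i++,j++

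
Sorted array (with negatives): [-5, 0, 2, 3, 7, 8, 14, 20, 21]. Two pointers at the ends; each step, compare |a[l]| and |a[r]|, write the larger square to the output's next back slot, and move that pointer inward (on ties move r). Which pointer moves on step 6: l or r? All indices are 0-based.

[0,8] |-5|<=|21| out[8]=441 → r--
[0,7] |-5|<=|20| out[7]=400 → r--
[0,6] |-5|<=|14| out[6]=196 → r--
[0,5] |-5|<=|8| out[5]=64 → r--
[0,4] |-5|<=|7| out[4]=49 → r--
[0,3] |-5|>|3| out[3]=25 → l++

l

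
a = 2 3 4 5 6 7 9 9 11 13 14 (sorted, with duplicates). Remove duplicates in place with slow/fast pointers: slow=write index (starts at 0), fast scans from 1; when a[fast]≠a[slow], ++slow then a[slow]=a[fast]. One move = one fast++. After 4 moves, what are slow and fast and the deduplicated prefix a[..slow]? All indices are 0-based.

(s=0,f=1) a[fast]=3≠a[slow]=2 write a[1]=3 → slow++,fast++
(s=1,f=2) a[fast]=4≠a[slow]=3 write a[2]=4 → slow++,fast++
(s=2,f=3) a[fast]=5≠a[slow]=4 write a[3]=5 → slow++,fast++
(s=3,f=4) a[fast]=6≠a[slow]=5 write a[4]=6 → slow++,fast++

slow=4, fast=5, prefix=[2, 3, 4, 5, 6]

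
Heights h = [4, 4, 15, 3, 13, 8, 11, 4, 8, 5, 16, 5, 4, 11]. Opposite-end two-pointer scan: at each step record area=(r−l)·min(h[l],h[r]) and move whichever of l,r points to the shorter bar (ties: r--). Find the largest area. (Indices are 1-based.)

max area = 121

l=1 r=14: min(4,11)*13=52 best=52 *, l++
l=2 r=14: min(4,11)*12=48 best=52, l++
l=3 r=14: min(15,11)*11=121 best=121 *, r--
l=3 r=13: min(15,4)*10=40 best=121, r--
l=3 r=12: min(15,5)*9=45 best=121, r--
l=3 r=11: min(15,16)*8=120 best=121, l++
l=4 r=11: min(3,16)*7=21 best=121, l++
l=5 r=11: min(13,16)*6=78 best=121, l++
l=6 r=11: min(8,16)*5=40 best=121, l++
l=7 r=11: min(11,16)*4=44 best=121, l++
l=8 r=11: min(4,16)*3=12 best=121, l++
l=9 r=11: min(8,16)*2=16 best=121, l++
l=10 r=11: min(5,16)*1=5 best=121, l++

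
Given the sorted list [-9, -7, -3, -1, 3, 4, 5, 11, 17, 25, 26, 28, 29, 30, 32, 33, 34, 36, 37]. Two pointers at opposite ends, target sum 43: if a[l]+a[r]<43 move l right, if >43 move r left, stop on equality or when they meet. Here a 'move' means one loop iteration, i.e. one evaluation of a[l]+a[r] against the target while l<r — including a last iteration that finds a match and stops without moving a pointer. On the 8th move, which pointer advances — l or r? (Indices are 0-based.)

r

l=0 r=18: -9+37=28 <43, l++
l=1 r=18: -7+37=30 <43, l++
l=2 r=18: -3+37=34 <43, l++
l=3 r=18: -1+37=36 <43, l++
l=4 r=18: 3+37=40 <43, l++
l=5 r=18: 4+37=41 <43, l++
l=6 r=18: 5+37=42 <43, l++
l=7 r=18: 11+37=48 >43, r--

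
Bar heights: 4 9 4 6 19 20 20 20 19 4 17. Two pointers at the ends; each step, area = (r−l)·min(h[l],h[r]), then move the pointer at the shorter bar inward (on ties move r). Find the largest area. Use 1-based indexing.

max area = 102

[1,11] min(4,17)*10=40 best=40 * → l++
[2,11] min(9,17)*9=81 best=81 * → l++
[3,11] min(4,17)*8=32 best=81 → l++
[4,11] min(6,17)*7=42 best=81 → l++
[5,11] min(19,17)*6=102 best=102 * → r--
[5,10] min(19,4)*5=20 best=102 → r--
[5,9] min(19,19)*4=76 best=102 → r--
[5,8] min(19,20)*3=57 best=102 → l++
[6,8] min(20,20)*2=40 best=102 → r--
[6,7] min(20,20)*1=20 best=102 → r--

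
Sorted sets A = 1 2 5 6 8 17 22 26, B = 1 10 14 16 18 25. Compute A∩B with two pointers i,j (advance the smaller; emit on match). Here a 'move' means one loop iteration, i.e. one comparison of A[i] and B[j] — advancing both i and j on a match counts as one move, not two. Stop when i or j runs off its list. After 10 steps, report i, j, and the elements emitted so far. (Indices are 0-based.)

i=0 j=0: 1==1 emit, i++,j++
i=1 j=1: 2<10, i++
i=2 j=1: 5<10, i++
i=3 j=1: 6<10, i++
i=4 j=1: 8<10, i++
i=5 j=1: 17>10, j++
i=5 j=2: 17>14, j++
i=5 j=3: 17>16, j++
i=5 j=4: 17<18, i++
i=6 j=4: 22>18, j++

i=6, j=5, emitted=[1]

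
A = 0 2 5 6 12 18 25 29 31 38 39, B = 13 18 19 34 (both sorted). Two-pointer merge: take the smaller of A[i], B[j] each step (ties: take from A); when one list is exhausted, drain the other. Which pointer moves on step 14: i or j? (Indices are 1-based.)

i

i=1 j=1: A[i]=0<=B[j]=13 take 0, i++
i=2 j=1: A[i]=2<=B[j]=13 take 2, i++
i=3 j=1: A[i]=5<=B[j]=13 take 5, i++
i=4 j=1: A[i]=6<=B[j]=13 take 6, i++
i=5 j=1: A[i]=12<=B[j]=13 take 12, i++
i=6 j=1: A[i]=18>B[j]=13 take 13, j++
i=6 j=2: A[i]=18<=B[j]=18 take 18, i++
i=7 j=2: A[i]=25>B[j]=18 take 18, j++
i=7 j=3: A[i]=25>B[j]=19 take 19, j++
i=7 j=4: A[i]=25<=B[j]=34 take 25, i++
i=8 j=4: A[i]=29<=B[j]=34 take 29, i++
i=9 j=4: A[i]=31<=B[j]=34 take 31, i++
i=10 j=4: A[i]=38>B[j]=34 take 34, j++
i=10 j=5: B done, take A[i]=38, i++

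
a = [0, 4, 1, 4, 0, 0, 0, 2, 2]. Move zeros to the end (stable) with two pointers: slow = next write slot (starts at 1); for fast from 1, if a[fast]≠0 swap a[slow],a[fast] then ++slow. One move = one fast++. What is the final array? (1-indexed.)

(s=1,f=1) a[fast]=0 → fast++
(s=1,f=2) a[fast]=4≠0 swap→a[1]=4 → slow++,fast++
(s=2,f=3) a[fast]=1≠0 swap→a[2]=1 → slow++,fast++
(s=3,f=4) a[fast]=4≠0 swap→a[3]=4 → slow++,fast++
(s=4,f=5) a[fast]=0 → fast++
(s=4,f=6) a[fast]=0 → fast++
(s=4,f=7) a[fast]=0 → fast++
(s=4,f=8) a[fast]=2≠0 swap→a[4]=2 → slow++,fast++
(s=5,f=9) a[fast]=2≠0 swap→a[5]=2 → slow++,fast++

[4, 1, 4, 2, 2, 0, 0, 0, 0]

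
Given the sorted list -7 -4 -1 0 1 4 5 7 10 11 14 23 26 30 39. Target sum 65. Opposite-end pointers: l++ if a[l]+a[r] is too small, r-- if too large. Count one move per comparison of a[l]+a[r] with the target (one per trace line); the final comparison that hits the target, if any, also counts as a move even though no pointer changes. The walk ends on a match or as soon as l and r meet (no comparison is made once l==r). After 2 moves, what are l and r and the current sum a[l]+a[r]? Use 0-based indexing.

l=2, r=14, sum=38

l=0 r=14: -7+39=32 <65, l++
l=1 r=14: -4+39=35 <65, l++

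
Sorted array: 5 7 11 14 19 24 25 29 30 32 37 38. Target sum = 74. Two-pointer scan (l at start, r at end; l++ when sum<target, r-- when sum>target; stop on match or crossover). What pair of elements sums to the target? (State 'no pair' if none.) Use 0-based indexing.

[0,11] 5+38=43 <74 → l++
[1,11] 7+38=45 <74 → l++
[2,11] 11+38=49 <74 → l++
[3,11] 14+38=52 <74 → l++
[4,11] 19+38=57 <74 → l++
[5,11] 24+38=62 <74 → l++
[6,11] 25+38=63 <74 → l++
[7,11] 29+38=67 <74 → l++
[8,11] 30+38=68 <74 → l++
[9,11] 32+38=70 <74 → l++
[10,11] 37+38=75 >74 → r--

no pair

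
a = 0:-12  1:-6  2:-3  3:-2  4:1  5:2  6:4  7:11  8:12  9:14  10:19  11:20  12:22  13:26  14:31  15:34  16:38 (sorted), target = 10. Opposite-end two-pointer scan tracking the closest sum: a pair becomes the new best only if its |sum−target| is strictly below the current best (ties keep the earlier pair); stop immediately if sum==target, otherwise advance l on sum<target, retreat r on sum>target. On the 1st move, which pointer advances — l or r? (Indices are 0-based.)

r

[0,16] -12+38=26 d=16 * → r--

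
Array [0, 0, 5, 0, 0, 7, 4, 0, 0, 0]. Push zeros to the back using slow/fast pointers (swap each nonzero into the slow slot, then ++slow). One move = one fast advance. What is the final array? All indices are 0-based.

slow=0 fast=0: a[fast]=0, fast++
slow=0 fast=1: a[fast]=0, fast++
slow=0 fast=2: a[fast]=5≠0 swap→a[0]=5, slow++,fast++
slow=1 fast=3: a[fast]=0, fast++
slow=1 fast=4: a[fast]=0, fast++
slow=1 fast=5: a[fast]=7≠0 swap→a[1]=7, slow++,fast++
slow=2 fast=6: a[fast]=4≠0 swap→a[2]=4, slow++,fast++
slow=3 fast=7: a[fast]=0, fast++
slow=3 fast=8: a[fast]=0, fast++
slow=3 fast=9: a[fast]=0, fast++

[5, 7, 4, 0, 0, 0, 0, 0, 0, 0]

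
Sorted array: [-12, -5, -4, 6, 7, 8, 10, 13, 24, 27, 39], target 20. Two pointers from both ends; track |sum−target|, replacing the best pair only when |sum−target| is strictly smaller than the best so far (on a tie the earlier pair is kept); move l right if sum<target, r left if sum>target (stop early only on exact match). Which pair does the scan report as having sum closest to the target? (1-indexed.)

l=1 r=11: -12+39=27 d=7 *, r--
l=1 r=10: -12+27=15 d=5 *, l++
l=2 r=10: -5+27=22 d=2 *, r--
l=2 r=9: -5+24=19 d=1 *, l++
l=3 r=9: -4+24=20 d=0 *, stop

pair (-4, 24) with sum 20 (|Δ|=0)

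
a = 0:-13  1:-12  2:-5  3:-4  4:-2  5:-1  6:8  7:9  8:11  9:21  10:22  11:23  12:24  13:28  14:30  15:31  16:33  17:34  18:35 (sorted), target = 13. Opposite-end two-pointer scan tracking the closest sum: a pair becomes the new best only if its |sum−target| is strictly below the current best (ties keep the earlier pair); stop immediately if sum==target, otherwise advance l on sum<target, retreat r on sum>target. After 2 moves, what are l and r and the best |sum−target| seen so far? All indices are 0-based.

[0,18] -13+35=22 d=9 * → r--
[0,17] -13+34=21 d=8 * → r--

l=0, r=16, best |Δ|=8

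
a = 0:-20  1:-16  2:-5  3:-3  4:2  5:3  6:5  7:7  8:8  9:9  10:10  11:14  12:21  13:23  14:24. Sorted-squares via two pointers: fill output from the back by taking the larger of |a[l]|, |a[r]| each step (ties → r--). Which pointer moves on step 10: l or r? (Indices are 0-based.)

l=0 r=14: |-20|<=|24| out[14]=576, r--
l=0 r=13: |-20|<=|23| out[13]=529, r--
l=0 r=12: |-20|<=|21| out[12]=441, r--
l=0 r=11: |-20|>|14| out[11]=400, l++
l=1 r=11: |-16|>|14| out[10]=256, l++
l=2 r=11: |-5|<=|14| out[9]=196, r--
l=2 r=10: |-5|<=|10| out[8]=100, r--
l=2 r=9: |-5|<=|9| out[7]=81, r--
l=2 r=8: |-5|<=|8| out[6]=64, r--
l=2 r=7: |-5|<=|7| out[5]=49, r--

r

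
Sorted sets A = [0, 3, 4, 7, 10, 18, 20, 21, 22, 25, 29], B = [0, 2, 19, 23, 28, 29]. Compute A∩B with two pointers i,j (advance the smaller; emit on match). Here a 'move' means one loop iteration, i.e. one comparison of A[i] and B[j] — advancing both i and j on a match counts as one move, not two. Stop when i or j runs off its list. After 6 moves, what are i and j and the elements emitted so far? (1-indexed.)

i=6, j=3, emitted=[0]

i=1 j=1: 0==0 emit, i++,j++
i=2 j=2: 3>2, j++
i=2 j=3: 3<19, i++
i=3 j=3: 4<19, i++
i=4 j=3: 7<19, i++
i=5 j=3: 10<19, i++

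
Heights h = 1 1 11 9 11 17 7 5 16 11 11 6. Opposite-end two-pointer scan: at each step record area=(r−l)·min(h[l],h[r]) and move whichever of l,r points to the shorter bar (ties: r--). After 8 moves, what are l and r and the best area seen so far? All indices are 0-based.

[0,11] min(1,6)*11=11 best=11 * → l++
[1,11] min(1,6)*10=10 best=11 → l++
[2,11] min(11,6)*9=54 best=54 * → r--
[2,10] min(11,11)*8=88 best=88 * → r--
[2,9] min(11,11)*7=77 best=88 → r--
[2,8] min(11,16)*6=66 best=88 → l++
[3,8] min(9,16)*5=45 best=88 → l++
[4,8] min(11,16)*4=44 best=88 → l++

l=5, r=8, best area=88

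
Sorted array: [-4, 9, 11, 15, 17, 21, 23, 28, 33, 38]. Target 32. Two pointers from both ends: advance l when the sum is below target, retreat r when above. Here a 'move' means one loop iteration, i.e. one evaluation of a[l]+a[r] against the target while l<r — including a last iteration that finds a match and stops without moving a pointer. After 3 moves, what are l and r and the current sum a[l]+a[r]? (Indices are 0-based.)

l=0 r=9: -4+38=34 >32, r--
l=0 r=8: -4+33=29 <32, l++
l=1 r=8: 9+33=42 >32, r--

l=1, r=7, sum=37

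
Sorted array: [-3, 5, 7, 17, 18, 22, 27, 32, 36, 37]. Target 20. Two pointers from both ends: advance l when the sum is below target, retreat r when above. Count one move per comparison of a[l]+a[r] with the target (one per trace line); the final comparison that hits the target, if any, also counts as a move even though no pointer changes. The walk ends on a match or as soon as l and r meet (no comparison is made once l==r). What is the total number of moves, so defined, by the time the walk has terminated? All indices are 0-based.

9 moves

l=0 r=9: -3+37=34 >20, r--
l=0 r=8: -3+36=33 >20, r--
l=0 r=7: -3+32=29 >20, r--
l=0 r=6: -3+27=24 >20, r--
l=0 r=5: -3+22=19 <20, l++
l=1 r=5: 5+22=27 >20, r--
l=1 r=4: 5+18=23 >20, r--
l=1 r=3: 5+17=22 >20, r--
l=1 r=2: 5+7=12 <20, l++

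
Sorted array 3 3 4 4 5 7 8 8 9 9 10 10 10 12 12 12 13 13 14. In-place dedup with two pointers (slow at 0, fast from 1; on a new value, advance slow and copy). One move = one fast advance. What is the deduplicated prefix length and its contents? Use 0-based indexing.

slow=0 fast=1: a[fast]=3=a[slow] dup, fast++
slow=0 fast=2: a[fast]=4≠a[slow]=3 write a[1]=4, slow++,fast++
slow=1 fast=3: a[fast]=4=a[slow] dup, fast++
slow=1 fast=4: a[fast]=5≠a[slow]=4 write a[2]=5, slow++,fast++
slow=2 fast=5: a[fast]=7≠a[slow]=5 write a[3]=7, slow++,fast++
slow=3 fast=6: a[fast]=8≠a[slow]=7 write a[4]=8, slow++,fast++
slow=4 fast=7: a[fast]=8=a[slow] dup, fast++
slow=4 fast=8: a[fast]=9≠a[slow]=8 write a[5]=9, slow++,fast++
slow=5 fast=9: a[fast]=9=a[slow] dup, fast++
slow=5 fast=10: a[fast]=10≠a[slow]=9 write a[6]=10, slow++,fast++
slow=6 fast=11: a[fast]=10=a[slow] dup, fast++
slow=6 fast=12: a[fast]=10=a[slow] dup, fast++
slow=6 fast=13: a[fast]=12≠a[slow]=10 write a[7]=12, slow++,fast++
slow=7 fast=14: a[fast]=12=a[slow] dup, fast++
slow=7 fast=15: a[fast]=12=a[slow] dup, fast++
slow=7 fast=16: a[fast]=13≠a[slow]=12 write a[8]=13, slow++,fast++
slow=8 fast=17: a[fast]=13=a[slow] dup, fast++
slow=8 fast=18: a[fast]=14≠a[slow]=13 write a[9]=14, slow++,fast++

length 10; prefix = [3, 4, 5, 7, 8, 9, 10, 12, 13, 14]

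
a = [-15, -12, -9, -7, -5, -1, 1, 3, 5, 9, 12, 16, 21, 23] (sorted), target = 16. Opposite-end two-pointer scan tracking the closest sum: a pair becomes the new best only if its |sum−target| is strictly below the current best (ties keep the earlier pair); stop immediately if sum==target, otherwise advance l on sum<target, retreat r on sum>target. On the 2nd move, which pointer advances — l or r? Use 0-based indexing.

l

[0,13] -15+23=8 d=8 * → l++
[1,13] -12+23=11 d=5 * → l++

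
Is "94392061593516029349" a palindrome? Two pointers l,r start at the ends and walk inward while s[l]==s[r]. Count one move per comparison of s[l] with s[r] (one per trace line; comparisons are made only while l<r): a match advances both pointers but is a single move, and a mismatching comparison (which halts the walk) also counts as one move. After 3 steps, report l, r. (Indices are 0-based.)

l=3, r=16

[0,19] '9'=='9' → l++,r--
[1,18] '4'=='4' → l++,r--
[2,17] '3'=='3' → l++,r--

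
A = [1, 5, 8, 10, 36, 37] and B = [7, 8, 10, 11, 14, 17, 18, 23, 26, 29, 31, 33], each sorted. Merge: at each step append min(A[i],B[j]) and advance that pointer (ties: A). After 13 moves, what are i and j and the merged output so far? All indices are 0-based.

i=0 j=0: A[i]=1<=B[j]=7 take 1, i++
i=1 j=0: A[i]=5<=B[j]=7 take 5, i++
i=2 j=0: A[i]=8>B[j]=7 take 7, j++
i=2 j=1: A[i]=8<=B[j]=8 take 8, i++
i=3 j=1: A[i]=10>B[j]=8 take 8, j++
i=3 j=2: A[i]=10<=B[j]=10 take 10, i++
i=4 j=2: A[i]=36>B[j]=10 take 10, j++
i=4 j=3: A[i]=36>B[j]=11 take 11, j++
i=4 j=4: A[i]=36>B[j]=14 take 14, j++
i=4 j=5: A[i]=36>B[j]=17 take 17, j++
i=4 j=6: A[i]=36>B[j]=18 take 18, j++
i=4 j=7: A[i]=36>B[j]=23 take 23, j++
i=4 j=8: A[i]=36>B[j]=26 take 26, j++

i=4, j=9, merged so far=[1, 5, 7, 8, 8, 10, 10, 11, 14, 17, 18, 23, 26]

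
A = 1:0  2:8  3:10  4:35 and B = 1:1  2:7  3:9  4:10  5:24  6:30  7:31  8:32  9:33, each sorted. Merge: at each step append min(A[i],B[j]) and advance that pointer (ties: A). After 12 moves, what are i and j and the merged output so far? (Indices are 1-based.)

i=1 j=1: A[i]=0<=B[j]=1 take 0, i++
i=2 j=1: A[i]=8>B[j]=1 take 1, j++
i=2 j=2: A[i]=8>B[j]=7 take 7, j++
i=2 j=3: A[i]=8<=B[j]=9 take 8, i++
i=3 j=3: A[i]=10>B[j]=9 take 9, j++
i=3 j=4: A[i]=10<=B[j]=10 take 10, i++
i=4 j=4: A[i]=35>B[j]=10 take 10, j++
i=4 j=5: A[i]=35>B[j]=24 take 24, j++
i=4 j=6: A[i]=35>B[j]=30 take 30, j++
i=4 j=7: A[i]=35>B[j]=31 take 31, j++
i=4 j=8: A[i]=35>B[j]=32 take 32, j++
i=4 j=9: A[i]=35>B[j]=33 take 33, j++

i=4, j=10, merged so far=[0, 1, 7, 8, 9, 10, 10, 24, 30, 31, 32, 33]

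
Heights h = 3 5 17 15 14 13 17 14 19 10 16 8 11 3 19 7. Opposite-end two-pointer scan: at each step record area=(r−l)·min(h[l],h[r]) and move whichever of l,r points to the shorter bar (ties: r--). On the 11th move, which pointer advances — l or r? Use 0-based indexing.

l=0 r=15: min(3,7)*15=45 best=45 *, l++
l=1 r=15: min(5,7)*14=70 best=70 *, l++
l=2 r=15: min(17,7)*13=91 best=91 *, r--
l=2 r=14: min(17,19)*12=204 best=204 *, l++
l=3 r=14: min(15,19)*11=165 best=204, l++
l=4 r=14: min(14,19)*10=140 best=204, l++
l=5 r=14: min(13,19)*9=117 best=204, l++
l=6 r=14: min(17,19)*8=136 best=204, l++
l=7 r=14: min(14,19)*7=98 best=204, l++
l=8 r=14: min(19,19)*6=114 best=204, r--
l=8 r=13: min(19,3)*5=15 best=204, r--

r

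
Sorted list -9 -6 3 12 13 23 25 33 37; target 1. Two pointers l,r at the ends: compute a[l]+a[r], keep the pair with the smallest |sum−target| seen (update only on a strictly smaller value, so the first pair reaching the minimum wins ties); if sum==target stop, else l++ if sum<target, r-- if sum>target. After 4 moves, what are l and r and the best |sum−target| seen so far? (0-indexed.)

[0,8] -9+37=28 d=27 * → r--
[0,7] -9+33=24 d=23 * → r--
[0,6] -9+25=16 d=15 * → r--
[0,5] -9+23=14 d=13 * → r--

l=0, r=4, best |Δ|=13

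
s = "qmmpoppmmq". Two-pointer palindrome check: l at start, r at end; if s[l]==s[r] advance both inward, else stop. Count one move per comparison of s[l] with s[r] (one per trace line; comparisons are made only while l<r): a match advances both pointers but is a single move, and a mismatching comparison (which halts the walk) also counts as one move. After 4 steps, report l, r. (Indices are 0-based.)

l=0 r=9: 'q'=='q', l++,r--
l=1 r=8: 'm'=='m', l++,r--
l=2 r=7: 'm'=='m', l++,r--
l=3 r=6: 'p'=='p', l++,r--

l=4, r=5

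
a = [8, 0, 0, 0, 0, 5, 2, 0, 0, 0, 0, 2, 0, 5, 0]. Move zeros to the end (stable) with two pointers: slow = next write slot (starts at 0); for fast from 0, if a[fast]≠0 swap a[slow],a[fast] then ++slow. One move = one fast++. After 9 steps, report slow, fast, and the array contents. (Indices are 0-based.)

slow=0 fast=0: a[fast]=8≠0 swap→a[0]=8, slow++,fast++
slow=1 fast=1: a[fast]=0, fast++
slow=1 fast=2: a[fast]=0, fast++
slow=1 fast=3: a[fast]=0, fast++
slow=1 fast=4: a[fast]=0, fast++
slow=1 fast=5: a[fast]=5≠0 swap→a[1]=5, slow++,fast++
slow=2 fast=6: a[fast]=2≠0 swap→a[2]=2, slow++,fast++
slow=3 fast=7: a[fast]=0, fast++
slow=3 fast=8: a[fast]=0, fast++

slow=3, fast=9, a=[8, 5, 2, 0, 0, 0, 0, 0, 0, 0, 0, 2, 0, 5, 0]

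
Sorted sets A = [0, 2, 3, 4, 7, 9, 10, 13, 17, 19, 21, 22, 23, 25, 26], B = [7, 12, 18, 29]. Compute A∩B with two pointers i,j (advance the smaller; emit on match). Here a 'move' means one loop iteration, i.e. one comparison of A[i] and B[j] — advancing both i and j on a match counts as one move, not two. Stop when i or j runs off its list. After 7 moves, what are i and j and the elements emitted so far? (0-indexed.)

[i=0,j=0] 0<7 → i++
[i=1,j=0] 2<7 → i++
[i=2,j=0] 3<7 → i++
[i=3,j=0] 4<7 → i++
[i=4,j=0] 7==7 emit → i++,j++
[i=5,j=1] 9<12 → i++
[i=6,j=1] 10<12 → i++

i=7, j=1, emitted=[7]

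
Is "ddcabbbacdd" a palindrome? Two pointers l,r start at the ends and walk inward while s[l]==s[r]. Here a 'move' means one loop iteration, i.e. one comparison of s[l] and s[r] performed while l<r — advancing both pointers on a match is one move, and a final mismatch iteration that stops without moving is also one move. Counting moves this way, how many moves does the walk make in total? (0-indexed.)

l=0 r=10: 'd'=='d', l++,r--
l=1 r=9: 'd'=='d', l++,r--
l=2 r=8: 'c'=='c', l++,r--
l=3 r=7: 'a'=='a', l++,r--
l=4 r=6: 'b'=='b', l++,r--

5 moves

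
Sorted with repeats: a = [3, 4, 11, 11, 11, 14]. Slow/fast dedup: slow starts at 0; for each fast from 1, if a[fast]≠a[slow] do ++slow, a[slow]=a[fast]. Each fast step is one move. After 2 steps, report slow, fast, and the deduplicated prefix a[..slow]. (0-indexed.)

(s=0,f=1) a[fast]=4≠a[slow]=3 write a[1]=4 → slow++,fast++
(s=1,f=2) a[fast]=11≠a[slow]=4 write a[2]=11 → slow++,fast++

slow=2, fast=3, prefix=[3, 4, 11]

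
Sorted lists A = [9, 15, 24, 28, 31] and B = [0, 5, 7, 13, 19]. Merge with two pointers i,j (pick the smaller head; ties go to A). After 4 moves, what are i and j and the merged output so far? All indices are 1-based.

i=1 j=1: A[i]=9>B[j]=0 take 0, j++
i=1 j=2: A[i]=9>B[j]=5 take 5, j++
i=1 j=3: A[i]=9>B[j]=7 take 7, j++
i=1 j=4: A[i]=9<=B[j]=13 take 9, i++

i=2, j=4, merged so far=[0, 5, 7, 9]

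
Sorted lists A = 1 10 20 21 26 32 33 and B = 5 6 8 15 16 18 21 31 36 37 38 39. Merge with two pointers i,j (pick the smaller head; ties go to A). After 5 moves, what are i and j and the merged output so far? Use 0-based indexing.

i=2, j=3, merged so far=[1, 5, 6, 8, 10]

[i=0,j=0] A[i]=1<=B[j]=5 take 1 → i++
[i=1,j=0] A[i]=10>B[j]=5 take 5 → j++
[i=1,j=1] A[i]=10>B[j]=6 take 6 → j++
[i=1,j=2] A[i]=10>B[j]=8 take 8 → j++
[i=1,j=3] A[i]=10<=B[j]=15 take 10 → i++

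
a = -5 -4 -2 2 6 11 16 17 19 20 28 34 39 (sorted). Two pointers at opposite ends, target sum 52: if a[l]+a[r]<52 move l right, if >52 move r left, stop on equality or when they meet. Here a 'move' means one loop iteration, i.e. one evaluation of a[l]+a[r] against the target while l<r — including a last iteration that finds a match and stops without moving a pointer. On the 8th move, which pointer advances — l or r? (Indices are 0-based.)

l

[0,12] -5+39=34 <52 → l++
[1,12] -4+39=35 <52 → l++
[2,12] -2+39=37 <52 → l++
[3,12] 2+39=41 <52 → l++
[4,12] 6+39=45 <52 → l++
[5,12] 11+39=50 <52 → l++
[6,12] 16+39=55 >52 → r--
[6,11] 16+34=50 <52 → l++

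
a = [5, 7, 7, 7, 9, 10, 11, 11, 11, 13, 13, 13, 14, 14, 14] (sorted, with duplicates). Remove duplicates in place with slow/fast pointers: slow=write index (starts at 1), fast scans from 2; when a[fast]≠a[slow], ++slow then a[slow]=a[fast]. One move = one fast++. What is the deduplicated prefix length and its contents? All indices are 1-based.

length 7; prefix = [5, 7, 9, 10, 11, 13, 14]

(s=1,f=2) a[fast]=7≠a[slow]=5 write a[2]=7 → slow++,fast++
(s=2,f=3) a[fast]=7=a[slow] dup → fast++
(s=2,f=4) a[fast]=7=a[slow] dup → fast++
(s=2,f=5) a[fast]=9≠a[slow]=7 write a[3]=9 → slow++,fast++
(s=3,f=6) a[fast]=10≠a[slow]=9 write a[4]=10 → slow++,fast++
(s=4,f=7) a[fast]=11≠a[slow]=10 write a[5]=11 → slow++,fast++
(s=5,f=8) a[fast]=11=a[slow] dup → fast++
(s=5,f=9) a[fast]=11=a[slow] dup → fast++
(s=5,f=10) a[fast]=13≠a[slow]=11 write a[6]=13 → slow++,fast++
(s=6,f=11) a[fast]=13=a[slow] dup → fast++
(s=6,f=12) a[fast]=13=a[slow] dup → fast++
(s=6,f=13) a[fast]=14≠a[slow]=13 write a[7]=14 → slow++,fast++
(s=7,f=14) a[fast]=14=a[slow] dup → fast++
(s=7,f=15) a[fast]=14=a[slow] dup → fast++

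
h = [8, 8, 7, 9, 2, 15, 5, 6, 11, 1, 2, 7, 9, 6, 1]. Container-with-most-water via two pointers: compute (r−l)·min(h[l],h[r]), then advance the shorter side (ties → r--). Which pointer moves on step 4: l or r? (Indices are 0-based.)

l

l=0 r=14: min(8,1)*14=14 best=14 *, r--
l=0 r=13: min(8,6)*13=78 best=78 *, r--
l=0 r=12: min(8,9)*12=96 best=96 *, l++
l=1 r=12: min(8,9)*11=88 best=96, l++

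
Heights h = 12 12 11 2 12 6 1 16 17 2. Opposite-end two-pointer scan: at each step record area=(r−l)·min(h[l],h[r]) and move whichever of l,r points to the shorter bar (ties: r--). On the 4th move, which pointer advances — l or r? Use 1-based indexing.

[1,10] min(12,2)*9=18 best=18 * → r--
[1,9] min(12,17)*8=96 best=96 * → l++
[2,9] min(12,17)*7=84 best=96 → l++
[3,9] min(11,17)*6=66 best=96 → l++

l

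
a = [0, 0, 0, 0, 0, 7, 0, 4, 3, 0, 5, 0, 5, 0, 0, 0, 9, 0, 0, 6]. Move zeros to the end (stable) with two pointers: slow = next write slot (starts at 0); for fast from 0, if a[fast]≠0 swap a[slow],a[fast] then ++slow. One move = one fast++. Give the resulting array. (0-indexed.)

slow=0 fast=0: a[fast]=0, fast++
slow=0 fast=1: a[fast]=0, fast++
slow=0 fast=2: a[fast]=0, fast++
slow=0 fast=3: a[fast]=0, fast++
slow=0 fast=4: a[fast]=0, fast++
slow=0 fast=5: a[fast]=7≠0 swap→a[0]=7, slow++,fast++
slow=1 fast=6: a[fast]=0, fast++
slow=1 fast=7: a[fast]=4≠0 swap→a[1]=4, slow++,fast++
slow=2 fast=8: a[fast]=3≠0 swap→a[2]=3, slow++,fast++
slow=3 fast=9: a[fast]=0, fast++
slow=3 fast=10: a[fast]=5≠0 swap→a[3]=5, slow++,fast++
slow=4 fast=11: a[fast]=0, fast++
slow=4 fast=12: a[fast]=5≠0 swap→a[4]=5, slow++,fast++
slow=5 fast=13: a[fast]=0, fast++
slow=5 fast=14: a[fast]=0, fast++
slow=5 fast=15: a[fast]=0, fast++
slow=5 fast=16: a[fast]=9≠0 swap→a[5]=9, slow++,fast++
slow=6 fast=17: a[fast]=0, fast++
slow=6 fast=18: a[fast]=0, fast++
slow=6 fast=19: a[fast]=6≠0 swap→a[6]=6, slow++,fast++

[7, 4, 3, 5, 5, 9, 6, 0, 0, 0, 0, 0, 0, 0, 0, 0, 0, 0, 0, 0]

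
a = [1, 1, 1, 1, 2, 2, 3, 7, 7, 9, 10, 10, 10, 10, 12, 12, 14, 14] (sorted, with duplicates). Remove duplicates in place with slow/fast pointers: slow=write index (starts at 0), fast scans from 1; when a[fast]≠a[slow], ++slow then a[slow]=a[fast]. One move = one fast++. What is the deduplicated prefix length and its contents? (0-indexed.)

length 8; prefix = [1, 2, 3, 7, 9, 10, 12, 14]

slow=0 fast=1: a[fast]=1=a[slow] dup, fast++
slow=0 fast=2: a[fast]=1=a[slow] dup, fast++
slow=0 fast=3: a[fast]=1=a[slow] dup, fast++
slow=0 fast=4: a[fast]=2≠a[slow]=1 write a[1]=2, slow++,fast++
slow=1 fast=5: a[fast]=2=a[slow] dup, fast++
slow=1 fast=6: a[fast]=3≠a[slow]=2 write a[2]=3, slow++,fast++
slow=2 fast=7: a[fast]=7≠a[slow]=3 write a[3]=7, slow++,fast++
slow=3 fast=8: a[fast]=7=a[slow] dup, fast++
slow=3 fast=9: a[fast]=9≠a[slow]=7 write a[4]=9, slow++,fast++
slow=4 fast=10: a[fast]=10≠a[slow]=9 write a[5]=10, slow++,fast++
slow=5 fast=11: a[fast]=10=a[slow] dup, fast++
slow=5 fast=12: a[fast]=10=a[slow] dup, fast++
slow=5 fast=13: a[fast]=10=a[slow] dup, fast++
slow=5 fast=14: a[fast]=12≠a[slow]=10 write a[6]=12, slow++,fast++
slow=6 fast=15: a[fast]=12=a[slow] dup, fast++
slow=6 fast=16: a[fast]=14≠a[slow]=12 write a[7]=14, slow++,fast++
slow=7 fast=17: a[fast]=14=a[slow] dup, fast++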